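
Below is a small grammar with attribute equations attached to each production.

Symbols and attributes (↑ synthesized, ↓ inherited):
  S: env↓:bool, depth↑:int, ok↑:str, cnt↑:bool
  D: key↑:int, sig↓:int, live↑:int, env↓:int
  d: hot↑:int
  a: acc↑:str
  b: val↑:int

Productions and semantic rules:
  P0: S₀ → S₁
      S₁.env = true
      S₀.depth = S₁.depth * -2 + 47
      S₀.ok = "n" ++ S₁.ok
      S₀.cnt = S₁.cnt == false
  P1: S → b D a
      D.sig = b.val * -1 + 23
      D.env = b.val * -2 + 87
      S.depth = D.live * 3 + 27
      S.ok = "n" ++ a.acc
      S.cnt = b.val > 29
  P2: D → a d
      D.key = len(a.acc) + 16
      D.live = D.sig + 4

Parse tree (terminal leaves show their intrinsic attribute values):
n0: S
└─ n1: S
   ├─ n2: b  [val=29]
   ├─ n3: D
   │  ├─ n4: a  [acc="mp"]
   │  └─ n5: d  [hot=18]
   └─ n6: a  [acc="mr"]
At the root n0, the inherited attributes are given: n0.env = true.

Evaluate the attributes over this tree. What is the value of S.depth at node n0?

1. n0.env = true  [given at root]
2. n1.env = true  [true]
3. n2.val = 29  [terminal]
4. n3.sig = -6  [b.val * -1 + 23]
5. n3.env = 29  [b.val * -2 + 87]
6. n4.acc = "mp"  [terminal]
7. n5.hot = 18  [terminal]
8. n3.key = 18  [len(a.acc) + 16]
9. n3.live = -2  [D.sig + 4]
10. n6.acc = "mr"  [terminal]
11. n1.depth = 21  [D.live * 3 + 27]
12. n1.ok = "nmr"  ["n" ++ a.acc]
13. n1.cnt = false  [b.val > 29]
14. n0.depth = 5  [S₁.depth * -2 + 47]
15. n0.ok = "nnmr"  ["n" ++ S₁.ok]
16. n0.cnt = true  [S₁.cnt == false]

5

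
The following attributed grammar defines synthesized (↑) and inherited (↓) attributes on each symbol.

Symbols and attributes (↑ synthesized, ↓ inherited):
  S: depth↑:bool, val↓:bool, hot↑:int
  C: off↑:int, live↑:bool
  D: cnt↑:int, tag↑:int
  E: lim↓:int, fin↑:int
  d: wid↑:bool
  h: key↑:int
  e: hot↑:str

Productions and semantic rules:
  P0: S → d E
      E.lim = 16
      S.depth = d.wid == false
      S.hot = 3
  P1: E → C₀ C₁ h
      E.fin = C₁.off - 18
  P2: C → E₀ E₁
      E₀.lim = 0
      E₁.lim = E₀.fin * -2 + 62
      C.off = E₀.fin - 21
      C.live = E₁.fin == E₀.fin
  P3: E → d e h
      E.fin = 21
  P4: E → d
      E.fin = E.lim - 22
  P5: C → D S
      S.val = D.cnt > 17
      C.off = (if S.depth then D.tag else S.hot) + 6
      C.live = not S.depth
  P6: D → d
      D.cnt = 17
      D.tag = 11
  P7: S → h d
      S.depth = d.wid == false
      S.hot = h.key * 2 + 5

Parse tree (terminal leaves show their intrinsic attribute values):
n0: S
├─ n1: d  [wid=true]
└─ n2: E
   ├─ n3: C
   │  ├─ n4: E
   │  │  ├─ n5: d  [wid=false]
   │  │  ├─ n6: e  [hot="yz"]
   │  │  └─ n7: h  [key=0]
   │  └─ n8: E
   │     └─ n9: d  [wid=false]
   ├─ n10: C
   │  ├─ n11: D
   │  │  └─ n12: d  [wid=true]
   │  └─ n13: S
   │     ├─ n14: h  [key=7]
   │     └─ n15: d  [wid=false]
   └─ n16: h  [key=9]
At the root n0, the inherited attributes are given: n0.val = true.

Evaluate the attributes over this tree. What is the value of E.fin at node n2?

1. n0.val = true  [given at root]
2. n1.wid = true  [terminal]
3. n2.lim = 16  [16]
4. n4.lim = 0  [0]
5. n5.wid = false  [terminal]
6. n6.hot = "yz"  [terminal]
7. n7.key = 0  [terminal]
8. n4.fin = 21  [21]
9. n8.lim = 20  [E₀.fin * -2 + 62]
10. n9.wid = false  [terminal]
11. n8.fin = -2  [E.lim - 22]
12. n3.off = 0  [E₀.fin - 21]
13. n3.live = false  [E₁.fin == E₀.fin]
14. n12.wid = true  [terminal]
15. n11.cnt = 17  [17]
16. n11.tag = 11  [11]
17. n13.val = false  [D.cnt > 17]
18. n14.key = 7  [terminal]
19. n15.wid = false  [terminal]
20. n13.depth = true  [d.wid == false]
21. n13.hot = 19  [h.key * 2 + 5]
22. n10.off = 17  [(if S.depth then D.tag else S.hot) + 6]
23. n10.live = false  [not S.depth]
24. n16.key = 9  [terminal]
25. n2.fin = -1  [C₁.off - 18]
26. n0.depth = false  [d.wid == false]
27. n0.hot = 3  [3]

-1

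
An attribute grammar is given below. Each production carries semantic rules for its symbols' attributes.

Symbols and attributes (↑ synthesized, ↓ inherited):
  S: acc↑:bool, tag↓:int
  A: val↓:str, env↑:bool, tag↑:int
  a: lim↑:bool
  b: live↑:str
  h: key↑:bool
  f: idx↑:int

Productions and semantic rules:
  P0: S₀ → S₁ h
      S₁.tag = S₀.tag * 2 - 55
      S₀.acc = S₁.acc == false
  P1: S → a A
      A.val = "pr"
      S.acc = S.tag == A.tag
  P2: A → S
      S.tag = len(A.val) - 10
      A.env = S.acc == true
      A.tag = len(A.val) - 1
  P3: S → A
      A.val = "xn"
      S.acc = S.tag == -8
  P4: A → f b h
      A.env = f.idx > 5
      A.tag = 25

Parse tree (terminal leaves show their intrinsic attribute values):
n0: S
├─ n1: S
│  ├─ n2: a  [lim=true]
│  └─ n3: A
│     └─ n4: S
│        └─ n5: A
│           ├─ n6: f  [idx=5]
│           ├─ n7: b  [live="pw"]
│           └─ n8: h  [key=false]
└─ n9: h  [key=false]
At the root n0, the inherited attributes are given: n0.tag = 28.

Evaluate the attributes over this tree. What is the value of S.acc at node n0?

false

1. n0.tag = 28  [given at root]
2. n1.tag = 1  [S₀.tag * 2 - 55]
3. n2.lim = true  [terminal]
4. n3.val = "pr"  ["pr"]
5. n4.tag = -8  [len(A.val) - 10]
6. n5.val = "xn"  ["xn"]
7. n6.idx = 5  [terminal]
8. n7.live = "pw"  [terminal]
9. n8.key = false  [terminal]
10. n5.env = false  [f.idx > 5]
11. n5.tag = 25  [25]
12. n4.acc = true  [S.tag == -8]
13. n3.env = true  [S.acc == true]
14. n3.tag = 1  [len(A.val) - 1]
15. n1.acc = true  [S.tag == A.tag]
16. n9.key = false  [terminal]
17. n0.acc = false  [S₁.acc == false]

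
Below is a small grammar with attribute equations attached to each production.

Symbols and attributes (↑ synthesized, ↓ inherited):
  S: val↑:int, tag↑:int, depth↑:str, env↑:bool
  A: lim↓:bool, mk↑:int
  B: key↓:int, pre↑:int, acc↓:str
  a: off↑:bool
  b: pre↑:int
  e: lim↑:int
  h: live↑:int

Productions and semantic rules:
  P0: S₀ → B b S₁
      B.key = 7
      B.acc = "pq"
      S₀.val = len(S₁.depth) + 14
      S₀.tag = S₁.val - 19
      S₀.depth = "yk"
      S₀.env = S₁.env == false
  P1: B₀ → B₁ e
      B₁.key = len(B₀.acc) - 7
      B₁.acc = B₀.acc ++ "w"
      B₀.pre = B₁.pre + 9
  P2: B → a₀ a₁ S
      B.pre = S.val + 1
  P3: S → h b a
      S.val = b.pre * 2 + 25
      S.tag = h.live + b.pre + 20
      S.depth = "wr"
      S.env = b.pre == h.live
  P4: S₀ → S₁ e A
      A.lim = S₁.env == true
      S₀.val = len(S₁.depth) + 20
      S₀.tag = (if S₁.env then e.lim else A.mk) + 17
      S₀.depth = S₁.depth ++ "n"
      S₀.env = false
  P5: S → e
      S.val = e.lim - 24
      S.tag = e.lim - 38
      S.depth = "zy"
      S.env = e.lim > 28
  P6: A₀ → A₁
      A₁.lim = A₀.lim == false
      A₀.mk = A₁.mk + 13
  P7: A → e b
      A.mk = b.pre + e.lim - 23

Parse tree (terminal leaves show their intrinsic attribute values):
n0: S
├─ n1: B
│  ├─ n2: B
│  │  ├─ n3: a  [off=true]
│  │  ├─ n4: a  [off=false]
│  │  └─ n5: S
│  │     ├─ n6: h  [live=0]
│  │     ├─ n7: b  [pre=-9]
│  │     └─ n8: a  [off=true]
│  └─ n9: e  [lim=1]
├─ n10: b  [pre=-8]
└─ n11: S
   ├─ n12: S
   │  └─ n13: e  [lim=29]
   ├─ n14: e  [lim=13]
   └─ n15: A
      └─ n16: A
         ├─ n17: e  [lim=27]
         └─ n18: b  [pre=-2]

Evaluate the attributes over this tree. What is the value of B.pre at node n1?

1. n1.key = 7  [7]
2. n1.acc = "pq"  ["pq"]
3. n2.key = -5  [len(B₀.acc) - 7]
4. n2.acc = "pqw"  [B₀.acc ++ "w"]
5. n3.off = true  [terminal]
6. n4.off = false  [terminal]
7. n6.live = 0  [terminal]
8. n7.pre = -9  [terminal]
9. n8.off = true  [terminal]
10. n5.val = 7  [b.pre * 2 + 25]
11. n5.tag = 11  [h.live + b.pre + 20]
12. n5.depth = "wr"  ["wr"]
13. n5.env = false  [b.pre == h.live]
14. n2.pre = 8  [S.val + 1]
15. n9.lim = 1  [terminal]
16. n1.pre = 17  [B₁.pre + 9]
17. n10.pre = -8  [terminal]
18. n13.lim = 29  [terminal]
19. n12.val = 5  [e.lim - 24]
20. n12.tag = -9  [e.lim - 38]
21. n12.depth = "zy"  ["zy"]
22. n12.env = true  [e.lim > 28]
23. n14.lim = 13  [terminal]
24. n15.lim = true  [S₁.env == true]
25. n16.lim = false  [A₀.lim == false]
26. n17.lim = 27  [terminal]
27. n18.pre = -2  [terminal]
28. n16.mk = 2  [b.pre + e.lim - 23]
29. n15.mk = 15  [A₁.mk + 13]
30. n11.val = 22  [len(S₁.depth) + 20]
31. n11.tag = 30  [(if S₁.env then e.lim else A.mk) + 17]
32. n11.depth = "zyn"  [S₁.depth ++ "n"]
33. n11.env = false  [false]
34. n0.val = 17  [len(S₁.depth) + 14]
35. n0.tag = 3  [S₁.val - 19]
36. n0.depth = "yk"  ["yk"]
37. n0.env = true  [S₁.env == false]

17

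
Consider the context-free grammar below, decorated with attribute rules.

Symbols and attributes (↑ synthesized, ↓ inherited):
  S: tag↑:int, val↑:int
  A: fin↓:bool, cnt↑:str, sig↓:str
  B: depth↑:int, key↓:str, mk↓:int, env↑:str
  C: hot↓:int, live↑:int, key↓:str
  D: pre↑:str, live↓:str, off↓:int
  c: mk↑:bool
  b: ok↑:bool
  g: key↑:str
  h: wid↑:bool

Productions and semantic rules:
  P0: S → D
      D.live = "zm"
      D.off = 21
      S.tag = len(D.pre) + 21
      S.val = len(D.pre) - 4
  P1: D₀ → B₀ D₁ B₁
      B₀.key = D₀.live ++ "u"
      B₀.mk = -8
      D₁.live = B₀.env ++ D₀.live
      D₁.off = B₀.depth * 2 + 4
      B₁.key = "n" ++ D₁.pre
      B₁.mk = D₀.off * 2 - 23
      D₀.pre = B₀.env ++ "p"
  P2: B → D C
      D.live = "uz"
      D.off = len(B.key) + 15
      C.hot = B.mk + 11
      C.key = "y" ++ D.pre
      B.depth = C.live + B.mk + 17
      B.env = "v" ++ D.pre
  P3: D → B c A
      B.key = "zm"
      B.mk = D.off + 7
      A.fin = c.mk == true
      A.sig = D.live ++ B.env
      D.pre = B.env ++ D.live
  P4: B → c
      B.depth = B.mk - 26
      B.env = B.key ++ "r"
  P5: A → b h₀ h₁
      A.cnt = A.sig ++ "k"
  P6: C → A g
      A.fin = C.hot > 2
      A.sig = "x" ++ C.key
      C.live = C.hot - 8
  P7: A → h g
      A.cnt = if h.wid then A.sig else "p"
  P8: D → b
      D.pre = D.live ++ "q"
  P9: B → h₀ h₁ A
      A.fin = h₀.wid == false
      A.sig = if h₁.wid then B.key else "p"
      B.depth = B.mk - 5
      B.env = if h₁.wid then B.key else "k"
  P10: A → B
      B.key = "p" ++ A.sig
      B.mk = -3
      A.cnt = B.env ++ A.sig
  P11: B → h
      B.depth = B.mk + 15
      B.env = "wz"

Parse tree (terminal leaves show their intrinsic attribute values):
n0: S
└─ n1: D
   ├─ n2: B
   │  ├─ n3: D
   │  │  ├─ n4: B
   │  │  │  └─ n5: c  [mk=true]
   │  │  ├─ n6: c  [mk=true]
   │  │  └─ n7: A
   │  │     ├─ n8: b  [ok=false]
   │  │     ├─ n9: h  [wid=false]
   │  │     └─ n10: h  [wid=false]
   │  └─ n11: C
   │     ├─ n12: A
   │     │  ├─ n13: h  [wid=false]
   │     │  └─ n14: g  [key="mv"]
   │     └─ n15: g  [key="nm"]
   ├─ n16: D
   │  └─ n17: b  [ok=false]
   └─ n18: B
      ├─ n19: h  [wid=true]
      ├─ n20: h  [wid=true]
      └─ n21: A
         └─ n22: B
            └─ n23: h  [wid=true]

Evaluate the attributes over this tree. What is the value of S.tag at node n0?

28

1. n1.live = "zm"  ["zm"]
2. n1.off = 21  [21]
3. n2.key = "zmu"  [D₀.live ++ "u"]
4. n2.mk = -8  [-8]
5. n3.live = "uz"  ["uz"]
6. n3.off = 18  [len(B.key) + 15]
7. n4.key = "zm"  ["zm"]
8. n4.mk = 25  [D.off + 7]
9. n5.mk = true  [terminal]
10. n4.depth = -1  [B.mk - 26]
11. n4.env = "zmr"  [B.key ++ "r"]
12. n6.mk = true  [terminal]
13. n7.fin = true  [c.mk == true]
14. n7.sig = "uzzmr"  [D.live ++ B.env]
15. n8.ok = false  [terminal]
16. n9.wid = false  [terminal]
17. n10.wid = false  [terminal]
18. n7.cnt = "uzzmrk"  [A.sig ++ "k"]
19. n3.pre = "zmruz"  [B.env ++ D.live]
20. n11.hot = 3  [B.mk + 11]
21. n11.key = "yzmruz"  ["y" ++ D.pre]
22. n12.fin = true  [C.hot > 2]
23. n12.sig = "xyzmruz"  ["x" ++ C.key]
24. n13.wid = false  [terminal]
25. n14.key = "mv"  [terminal]
26. n12.cnt = "p"  [if h.wid then A.sig else "p"]
27. n15.key = "nm"  [terminal]
28. n11.live = -5  [C.hot - 8]
29. n2.depth = 4  [C.live + B.mk + 17]
30. n2.env = "vzmruz"  ["v" ++ D.pre]
31. n16.live = "vzmruzzm"  [B₀.env ++ D₀.live]
32. n16.off = 12  [B₀.depth * 2 + 4]
33. n17.ok = false  [terminal]
34. n16.pre = "vzmruzzmq"  [D.live ++ "q"]
35. n18.key = "nvzmruzzmq"  ["n" ++ D₁.pre]
36. n18.mk = 19  [D₀.off * 2 - 23]
37. n19.wid = true  [terminal]
38. n20.wid = true  [terminal]
39. n21.fin = false  [h₀.wid == false]
40. n21.sig = "nvzmruzzmq"  [if h₁.wid then B.key else "p"]
41. n22.key = "pnvzmruzzmq"  ["p" ++ A.sig]
42. n22.mk = -3  [-3]
43. n23.wid = true  [terminal]
44. n22.depth = 12  [B.mk + 15]
45. n22.env = "wz"  ["wz"]
46. n21.cnt = "wznvzmruzzmq"  [B.env ++ A.sig]
47. n18.depth = 14  [B.mk - 5]
48. n18.env = "nvzmruzzmq"  [if h₁.wid then B.key else "k"]
49. n1.pre = "vzmruzp"  [B₀.env ++ "p"]
50. n0.tag = 28  [len(D.pre) + 21]
51. n0.val = 3  [len(D.pre) - 4]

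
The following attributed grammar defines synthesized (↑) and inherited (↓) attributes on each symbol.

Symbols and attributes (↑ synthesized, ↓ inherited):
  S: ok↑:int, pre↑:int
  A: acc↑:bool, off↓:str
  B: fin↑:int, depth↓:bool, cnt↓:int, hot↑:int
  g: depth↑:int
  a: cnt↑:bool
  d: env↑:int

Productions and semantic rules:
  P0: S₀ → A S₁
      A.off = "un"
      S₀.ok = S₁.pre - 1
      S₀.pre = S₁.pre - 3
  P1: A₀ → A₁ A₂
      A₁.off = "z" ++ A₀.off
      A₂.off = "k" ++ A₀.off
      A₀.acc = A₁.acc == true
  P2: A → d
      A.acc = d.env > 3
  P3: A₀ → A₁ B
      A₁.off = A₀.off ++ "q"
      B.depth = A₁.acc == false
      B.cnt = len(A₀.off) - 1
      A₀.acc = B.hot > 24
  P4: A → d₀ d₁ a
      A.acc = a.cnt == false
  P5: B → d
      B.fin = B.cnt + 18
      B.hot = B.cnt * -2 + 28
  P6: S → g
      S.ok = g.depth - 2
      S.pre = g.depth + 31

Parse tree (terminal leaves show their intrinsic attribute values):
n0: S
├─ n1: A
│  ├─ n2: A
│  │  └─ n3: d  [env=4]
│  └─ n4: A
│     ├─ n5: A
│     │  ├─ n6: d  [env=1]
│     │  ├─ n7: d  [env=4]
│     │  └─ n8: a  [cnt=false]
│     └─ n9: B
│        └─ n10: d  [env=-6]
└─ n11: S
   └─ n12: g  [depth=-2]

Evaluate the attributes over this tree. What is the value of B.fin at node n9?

20

1. n1.off = "un"  ["un"]
2. n2.off = "zun"  ["z" ++ A₀.off]
3. n3.env = 4  [terminal]
4. n2.acc = true  [d.env > 3]
5. n4.off = "kun"  ["k" ++ A₀.off]
6. n5.off = "kunq"  [A₀.off ++ "q"]
7. n6.env = 1  [terminal]
8. n7.env = 4  [terminal]
9. n8.cnt = false  [terminal]
10. n5.acc = true  [a.cnt == false]
11. n9.depth = false  [A₁.acc == false]
12. n9.cnt = 2  [len(A₀.off) - 1]
13. n10.env = -6  [terminal]
14. n9.fin = 20  [B.cnt + 18]
15. n9.hot = 24  [B.cnt * -2 + 28]
16. n4.acc = false  [B.hot > 24]
17. n1.acc = true  [A₁.acc == true]
18. n12.depth = -2  [terminal]
19. n11.ok = -4  [g.depth - 2]
20. n11.pre = 29  [g.depth + 31]
21. n0.ok = 28  [S₁.pre - 1]
22. n0.pre = 26  [S₁.pre - 3]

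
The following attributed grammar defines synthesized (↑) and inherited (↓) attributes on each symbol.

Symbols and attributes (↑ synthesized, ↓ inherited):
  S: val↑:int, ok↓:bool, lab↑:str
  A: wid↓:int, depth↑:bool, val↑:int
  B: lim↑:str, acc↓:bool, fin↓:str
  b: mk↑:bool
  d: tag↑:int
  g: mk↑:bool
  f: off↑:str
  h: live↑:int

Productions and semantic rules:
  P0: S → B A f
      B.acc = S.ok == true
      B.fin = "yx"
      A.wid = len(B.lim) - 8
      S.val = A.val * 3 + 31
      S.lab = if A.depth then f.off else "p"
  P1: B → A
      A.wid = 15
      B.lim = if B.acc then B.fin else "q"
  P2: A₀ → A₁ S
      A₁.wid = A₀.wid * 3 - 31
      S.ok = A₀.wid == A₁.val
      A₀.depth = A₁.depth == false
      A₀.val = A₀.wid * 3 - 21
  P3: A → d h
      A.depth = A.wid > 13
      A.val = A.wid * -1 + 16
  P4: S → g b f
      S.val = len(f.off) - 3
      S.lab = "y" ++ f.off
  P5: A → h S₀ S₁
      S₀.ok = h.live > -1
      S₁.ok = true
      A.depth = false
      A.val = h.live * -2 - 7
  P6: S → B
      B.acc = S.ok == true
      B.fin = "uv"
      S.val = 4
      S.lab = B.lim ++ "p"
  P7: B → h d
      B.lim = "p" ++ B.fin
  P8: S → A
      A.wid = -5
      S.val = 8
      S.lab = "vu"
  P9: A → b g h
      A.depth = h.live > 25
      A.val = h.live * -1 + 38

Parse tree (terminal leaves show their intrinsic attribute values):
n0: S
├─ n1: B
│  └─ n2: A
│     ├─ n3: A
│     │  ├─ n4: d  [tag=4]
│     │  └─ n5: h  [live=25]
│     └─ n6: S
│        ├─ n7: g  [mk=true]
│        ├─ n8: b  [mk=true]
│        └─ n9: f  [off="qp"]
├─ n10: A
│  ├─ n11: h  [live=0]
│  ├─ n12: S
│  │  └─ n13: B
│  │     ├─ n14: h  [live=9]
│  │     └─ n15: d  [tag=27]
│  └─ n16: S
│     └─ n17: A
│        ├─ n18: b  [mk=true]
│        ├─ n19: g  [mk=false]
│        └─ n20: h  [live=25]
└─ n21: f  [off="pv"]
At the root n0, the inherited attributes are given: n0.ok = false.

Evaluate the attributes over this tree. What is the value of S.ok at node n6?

1. n0.ok = false  [given at root]
2. n1.acc = false  [S.ok == true]
3. n1.fin = "yx"  ["yx"]
4. n2.wid = 15  [15]
5. n3.wid = 14  [A₀.wid * 3 - 31]
6. n4.tag = 4  [terminal]
7. n5.live = 25  [terminal]
8. n3.depth = true  [A.wid > 13]
9. n3.val = 2  [A.wid * -1 + 16]
10. n6.ok = false  [A₀.wid == A₁.val]
11. n7.mk = true  [terminal]
12. n8.mk = true  [terminal]
13. n9.off = "qp"  [terminal]
14. n6.val = -1  [len(f.off) - 3]
15. n6.lab = "yqp"  ["y" ++ f.off]
16. n2.depth = false  [A₁.depth == false]
17. n2.val = 24  [A₀.wid * 3 - 21]
18. n1.lim = "q"  [if B.acc then B.fin else "q"]
19. n10.wid = -7  [len(B.lim) - 8]
20. n11.live = 0  [terminal]
21. n12.ok = true  [h.live > -1]
22. n13.acc = true  [S.ok == true]
23. n13.fin = "uv"  ["uv"]
24. n14.live = 9  [terminal]
25. n15.tag = 27  [terminal]
26. n13.lim = "puv"  ["p" ++ B.fin]
27. n12.val = 4  [4]
28. n12.lab = "puvp"  [B.lim ++ "p"]
29. n16.ok = true  [true]
30. n17.wid = -5  [-5]
31. n18.mk = true  [terminal]
32. n19.mk = false  [terminal]
33. n20.live = 25  [terminal]
34. n17.depth = false  [h.live > 25]
35. n17.val = 13  [h.live * -1 + 38]
36. n16.val = 8  [8]
37. n16.lab = "vu"  ["vu"]
38. n10.depth = false  [false]
39. n10.val = -7  [h.live * -2 - 7]
40. n21.off = "pv"  [terminal]
41. n0.val = 10  [A.val * 3 + 31]
42. n0.lab = "p"  [if A.depth then f.off else "p"]

false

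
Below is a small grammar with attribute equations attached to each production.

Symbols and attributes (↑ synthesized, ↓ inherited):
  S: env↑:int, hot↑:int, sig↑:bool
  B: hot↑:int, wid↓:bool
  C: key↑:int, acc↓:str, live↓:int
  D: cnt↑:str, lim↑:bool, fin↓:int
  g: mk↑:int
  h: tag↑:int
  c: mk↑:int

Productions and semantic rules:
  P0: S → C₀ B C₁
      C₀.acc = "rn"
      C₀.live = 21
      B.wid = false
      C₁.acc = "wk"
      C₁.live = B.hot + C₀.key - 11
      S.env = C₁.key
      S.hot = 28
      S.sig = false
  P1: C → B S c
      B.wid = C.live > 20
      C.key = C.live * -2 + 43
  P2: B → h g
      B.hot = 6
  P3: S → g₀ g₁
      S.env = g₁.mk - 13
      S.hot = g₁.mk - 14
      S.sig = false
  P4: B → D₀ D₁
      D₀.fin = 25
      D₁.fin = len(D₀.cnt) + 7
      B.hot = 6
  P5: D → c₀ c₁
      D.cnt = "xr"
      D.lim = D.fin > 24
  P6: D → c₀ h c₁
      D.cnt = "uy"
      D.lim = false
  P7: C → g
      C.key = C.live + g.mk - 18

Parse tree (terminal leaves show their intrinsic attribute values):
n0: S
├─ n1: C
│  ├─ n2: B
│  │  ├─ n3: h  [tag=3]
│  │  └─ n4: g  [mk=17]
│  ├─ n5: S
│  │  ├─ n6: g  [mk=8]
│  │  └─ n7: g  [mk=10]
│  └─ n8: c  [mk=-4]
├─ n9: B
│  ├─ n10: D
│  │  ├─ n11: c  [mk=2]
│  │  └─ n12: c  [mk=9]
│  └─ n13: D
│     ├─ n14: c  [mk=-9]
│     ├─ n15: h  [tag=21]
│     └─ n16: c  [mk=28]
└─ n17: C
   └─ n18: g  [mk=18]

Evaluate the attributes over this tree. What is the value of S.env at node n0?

1. n1.acc = "rn"  ["rn"]
2. n1.live = 21  [21]
3. n2.wid = true  [C.live > 20]
4. n3.tag = 3  [terminal]
5. n4.mk = 17  [terminal]
6. n2.hot = 6  [6]
7. n6.mk = 8  [terminal]
8. n7.mk = 10  [terminal]
9. n5.env = -3  [g₁.mk - 13]
10. n5.hot = -4  [g₁.mk - 14]
11. n5.sig = false  [false]
12. n8.mk = -4  [terminal]
13. n1.key = 1  [C.live * -2 + 43]
14. n9.wid = false  [false]
15. n10.fin = 25  [25]
16. n11.mk = 2  [terminal]
17. n12.mk = 9  [terminal]
18. n10.cnt = "xr"  ["xr"]
19. n10.lim = true  [D.fin > 24]
20. n13.fin = 9  [len(D₀.cnt) + 7]
21. n14.mk = -9  [terminal]
22. n15.tag = 21  [terminal]
23. n16.mk = 28  [terminal]
24. n13.cnt = "uy"  ["uy"]
25. n13.lim = false  [false]
26. n9.hot = 6  [6]
27. n17.acc = "wk"  ["wk"]
28. n17.live = -4  [B.hot + C₀.key - 11]
29. n18.mk = 18  [terminal]
30. n17.key = -4  [C.live + g.mk - 18]
31. n0.env = -4  [C₁.key]
32. n0.hot = 28  [28]
33. n0.sig = false  [false]

-4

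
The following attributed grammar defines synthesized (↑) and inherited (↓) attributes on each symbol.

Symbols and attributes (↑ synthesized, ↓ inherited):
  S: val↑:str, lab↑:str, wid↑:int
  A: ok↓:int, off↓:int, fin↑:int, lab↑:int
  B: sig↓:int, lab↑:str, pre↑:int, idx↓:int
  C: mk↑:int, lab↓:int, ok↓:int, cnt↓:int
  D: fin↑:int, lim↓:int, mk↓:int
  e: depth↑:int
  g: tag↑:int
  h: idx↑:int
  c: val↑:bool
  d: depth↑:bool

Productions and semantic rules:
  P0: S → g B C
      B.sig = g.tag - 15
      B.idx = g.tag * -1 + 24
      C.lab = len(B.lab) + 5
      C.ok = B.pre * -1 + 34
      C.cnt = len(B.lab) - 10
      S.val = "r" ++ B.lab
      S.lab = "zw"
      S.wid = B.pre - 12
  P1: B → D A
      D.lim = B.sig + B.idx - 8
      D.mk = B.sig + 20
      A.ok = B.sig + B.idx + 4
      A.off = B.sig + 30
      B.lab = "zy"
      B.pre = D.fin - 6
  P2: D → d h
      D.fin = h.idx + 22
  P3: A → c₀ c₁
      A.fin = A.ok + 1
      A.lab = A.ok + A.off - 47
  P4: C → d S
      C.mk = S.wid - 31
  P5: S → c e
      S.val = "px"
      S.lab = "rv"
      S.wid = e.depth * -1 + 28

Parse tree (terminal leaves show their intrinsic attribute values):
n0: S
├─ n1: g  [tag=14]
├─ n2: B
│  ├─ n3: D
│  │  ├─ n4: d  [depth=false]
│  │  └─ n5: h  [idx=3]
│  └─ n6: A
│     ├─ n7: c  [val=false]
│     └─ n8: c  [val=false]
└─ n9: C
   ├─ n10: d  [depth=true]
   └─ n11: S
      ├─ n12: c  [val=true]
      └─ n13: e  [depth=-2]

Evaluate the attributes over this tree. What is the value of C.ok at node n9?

15

1. n1.tag = 14  [terminal]
2. n2.sig = -1  [g.tag - 15]
3. n2.idx = 10  [g.tag * -1 + 24]
4. n3.lim = 1  [B.sig + B.idx - 8]
5. n3.mk = 19  [B.sig + 20]
6. n4.depth = false  [terminal]
7. n5.idx = 3  [terminal]
8. n3.fin = 25  [h.idx + 22]
9. n6.ok = 13  [B.sig + B.idx + 4]
10. n6.off = 29  [B.sig + 30]
11. n7.val = false  [terminal]
12. n8.val = false  [terminal]
13. n6.fin = 14  [A.ok + 1]
14. n6.lab = -5  [A.ok + A.off - 47]
15. n2.lab = "zy"  ["zy"]
16. n2.pre = 19  [D.fin - 6]
17. n9.lab = 7  [len(B.lab) + 5]
18. n9.ok = 15  [B.pre * -1 + 34]
19. n9.cnt = -8  [len(B.lab) - 10]
20. n10.depth = true  [terminal]
21. n12.val = true  [terminal]
22. n13.depth = -2  [terminal]
23. n11.val = "px"  ["px"]
24. n11.lab = "rv"  ["rv"]
25. n11.wid = 30  [e.depth * -1 + 28]
26. n9.mk = -1  [S.wid - 31]
27. n0.val = "rzy"  ["r" ++ B.lab]
28. n0.lab = "zw"  ["zw"]
29. n0.wid = 7  [B.pre - 12]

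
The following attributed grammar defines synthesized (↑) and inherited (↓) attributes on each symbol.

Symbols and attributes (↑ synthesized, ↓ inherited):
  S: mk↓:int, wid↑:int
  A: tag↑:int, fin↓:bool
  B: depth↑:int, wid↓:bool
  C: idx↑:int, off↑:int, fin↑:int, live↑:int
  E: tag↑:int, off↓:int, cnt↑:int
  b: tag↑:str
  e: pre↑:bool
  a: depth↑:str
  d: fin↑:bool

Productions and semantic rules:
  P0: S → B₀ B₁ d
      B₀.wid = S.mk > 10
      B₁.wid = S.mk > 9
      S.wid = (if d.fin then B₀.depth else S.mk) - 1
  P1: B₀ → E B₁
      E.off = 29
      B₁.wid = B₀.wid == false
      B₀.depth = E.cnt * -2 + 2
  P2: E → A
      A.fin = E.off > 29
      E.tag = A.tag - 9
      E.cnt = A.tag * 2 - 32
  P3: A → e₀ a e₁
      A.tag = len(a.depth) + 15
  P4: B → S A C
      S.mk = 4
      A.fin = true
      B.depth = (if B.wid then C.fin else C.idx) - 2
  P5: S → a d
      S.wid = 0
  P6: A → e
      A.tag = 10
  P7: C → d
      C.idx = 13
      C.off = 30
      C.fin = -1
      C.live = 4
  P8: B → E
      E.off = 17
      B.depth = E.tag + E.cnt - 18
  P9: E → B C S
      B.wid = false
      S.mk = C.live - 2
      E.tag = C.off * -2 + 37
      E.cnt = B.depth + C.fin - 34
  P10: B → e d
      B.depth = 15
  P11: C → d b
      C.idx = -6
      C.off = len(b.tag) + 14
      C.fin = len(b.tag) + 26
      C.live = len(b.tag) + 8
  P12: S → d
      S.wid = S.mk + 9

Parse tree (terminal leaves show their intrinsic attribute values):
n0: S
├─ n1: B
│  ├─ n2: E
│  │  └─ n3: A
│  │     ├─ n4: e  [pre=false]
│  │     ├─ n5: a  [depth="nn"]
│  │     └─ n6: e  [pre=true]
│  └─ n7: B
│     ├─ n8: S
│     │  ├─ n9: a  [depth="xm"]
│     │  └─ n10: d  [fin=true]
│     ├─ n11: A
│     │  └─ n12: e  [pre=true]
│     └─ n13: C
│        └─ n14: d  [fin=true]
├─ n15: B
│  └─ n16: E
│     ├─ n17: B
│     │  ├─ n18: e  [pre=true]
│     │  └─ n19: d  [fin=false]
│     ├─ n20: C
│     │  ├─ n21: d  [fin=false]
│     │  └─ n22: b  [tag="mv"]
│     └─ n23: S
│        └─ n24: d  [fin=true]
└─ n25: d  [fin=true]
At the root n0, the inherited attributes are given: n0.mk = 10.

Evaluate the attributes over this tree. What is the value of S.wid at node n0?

-3

1. n0.mk = 10  [given at root]
2. n1.wid = false  [S.mk > 10]
3. n2.off = 29  [29]
4. n3.fin = false  [E.off > 29]
5. n4.pre = false  [terminal]
6. n5.depth = "nn"  [terminal]
7. n6.pre = true  [terminal]
8. n3.tag = 17  [len(a.depth) + 15]
9. n2.tag = 8  [A.tag - 9]
10. n2.cnt = 2  [A.tag * 2 - 32]
11. n7.wid = true  [B₀.wid == false]
12. n8.mk = 4  [4]
13. n9.depth = "xm"  [terminal]
14. n10.fin = true  [terminal]
15. n8.wid = 0  [0]
16. n11.fin = true  [true]
17. n12.pre = true  [terminal]
18. n11.tag = 10  [10]
19. n14.fin = true  [terminal]
20. n13.idx = 13  [13]
21. n13.off = 30  [30]
22. n13.fin = -1  [-1]
23. n13.live = 4  [4]
24. n7.depth = -3  [(if B.wid then C.fin else C.idx) - 2]
25. n1.depth = -2  [E.cnt * -2 + 2]
26. n15.wid = true  [S.mk > 9]
27. n16.off = 17  [17]
28. n17.wid = false  [false]
29. n18.pre = true  [terminal]
30. n19.fin = false  [terminal]
31. n17.depth = 15  [15]
32. n21.fin = false  [terminal]
33. n22.tag = "mv"  [terminal]
34. n20.idx = -6  [-6]
35. n20.off = 16  [len(b.tag) + 14]
36. n20.fin = 28  [len(b.tag) + 26]
37. n20.live = 10  [len(b.tag) + 8]
38. n23.mk = 8  [C.live - 2]
39. n24.fin = true  [terminal]
40. n23.wid = 17  [S.mk + 9]
41. n16.tag = 5  [C.off * -2 + 37]
42. n16.cnt = 9  [B.depth + C.fin - 34]
43. n15.depth = -4  [E.tag + E.cnt - 18]
44. n25.fin = true  [terminal]
45. n0.wid = -3  [(if d.fin then B₀.depth else S.mk) - 1]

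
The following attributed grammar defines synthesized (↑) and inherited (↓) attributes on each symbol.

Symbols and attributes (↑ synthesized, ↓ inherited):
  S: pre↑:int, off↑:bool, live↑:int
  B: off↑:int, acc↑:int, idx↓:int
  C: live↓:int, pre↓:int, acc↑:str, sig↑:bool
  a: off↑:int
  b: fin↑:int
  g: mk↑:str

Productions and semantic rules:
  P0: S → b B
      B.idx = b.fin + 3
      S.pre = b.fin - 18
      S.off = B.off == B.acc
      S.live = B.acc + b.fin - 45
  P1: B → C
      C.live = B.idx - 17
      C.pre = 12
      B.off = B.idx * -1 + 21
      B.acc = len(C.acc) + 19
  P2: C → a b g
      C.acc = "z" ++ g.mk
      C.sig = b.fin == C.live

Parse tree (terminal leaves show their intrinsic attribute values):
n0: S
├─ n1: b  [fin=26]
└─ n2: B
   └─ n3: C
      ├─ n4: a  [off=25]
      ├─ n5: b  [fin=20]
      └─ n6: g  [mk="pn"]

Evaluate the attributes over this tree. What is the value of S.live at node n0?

1. n1.fin = 26  [terminal]
2. n2.idx = 29  [b.fin + 3]
3. n3.live = 12  [B.idx - 17]
4. n3.pre = 12  [12]
5. n4.off = 25  [terminal]
6. n5.fin = 20  [terminal]
7. n6.mk = "pn"  [terminal]
8. n3.acc = "zpn"  ["z" ++ g.mk]
9. n3.sig = false  [b.fin == C.live]
10. n2.off = -8  [B.idx * -1 + 21]
11. n2.acc = 22  [len(C.acc) + 19]
12. n0.pre = 8  [b.fin - 18]
13. n0.off = false  [B.off == B.acc]
14. n0.live = 3  [B.acc + b.fin - 45]

3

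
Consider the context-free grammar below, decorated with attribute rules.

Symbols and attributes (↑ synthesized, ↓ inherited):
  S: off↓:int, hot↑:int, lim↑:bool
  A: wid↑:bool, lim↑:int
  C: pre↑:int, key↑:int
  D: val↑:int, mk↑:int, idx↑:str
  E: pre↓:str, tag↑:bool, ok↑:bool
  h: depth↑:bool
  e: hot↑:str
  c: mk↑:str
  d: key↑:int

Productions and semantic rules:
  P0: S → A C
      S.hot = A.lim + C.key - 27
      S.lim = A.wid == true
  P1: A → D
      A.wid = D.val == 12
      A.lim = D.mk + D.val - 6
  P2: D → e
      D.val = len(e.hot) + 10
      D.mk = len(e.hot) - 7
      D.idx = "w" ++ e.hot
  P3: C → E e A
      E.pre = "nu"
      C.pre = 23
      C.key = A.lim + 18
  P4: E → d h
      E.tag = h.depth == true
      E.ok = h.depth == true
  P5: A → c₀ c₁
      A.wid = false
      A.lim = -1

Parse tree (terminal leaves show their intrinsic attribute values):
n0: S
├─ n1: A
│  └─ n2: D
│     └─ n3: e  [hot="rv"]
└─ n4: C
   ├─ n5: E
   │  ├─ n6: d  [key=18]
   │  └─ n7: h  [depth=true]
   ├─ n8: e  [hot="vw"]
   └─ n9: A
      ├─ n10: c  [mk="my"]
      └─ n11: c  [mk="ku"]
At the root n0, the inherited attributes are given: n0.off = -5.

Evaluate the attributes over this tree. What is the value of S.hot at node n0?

-9

1. n0.off = -5  [given at root]
2. n3.hot = "rv"  [terminal]
3. n2.val = 12  [len(e.hot) + 10]
4. n2.mk = -5  [len(e.hot) - 7]
5. n2.idx = "wrv"  ["w" ++ e.hot]
6. n1.wid = true  [D.val == 12]
7. n1.lim = 1  [D.mk + D.val - 6]
8. n5.pre = "nu"  ["nu"]
9. n6.key = 18  [terminal]
10. n7.depth = true  [terminal]
11. n5.tag = true  [h.depth == true]
12. n5.ok = true  [h.depth == true]
13. n8.hot = "vw"  [terminal]
14. n10.mk = "my"  [terminal]
15. n11.mk = "ku"  [terminal]
16. n9.wid = false  [false]
17. n9.lim = -1  [-1]
18. n4.pre = 23  [23]
19. n4.key = 17  [A.lim + 18]
20. n0.hot = -9  [A.lim + C.key - 27]
21. n0.lim = true  [A.wid == true]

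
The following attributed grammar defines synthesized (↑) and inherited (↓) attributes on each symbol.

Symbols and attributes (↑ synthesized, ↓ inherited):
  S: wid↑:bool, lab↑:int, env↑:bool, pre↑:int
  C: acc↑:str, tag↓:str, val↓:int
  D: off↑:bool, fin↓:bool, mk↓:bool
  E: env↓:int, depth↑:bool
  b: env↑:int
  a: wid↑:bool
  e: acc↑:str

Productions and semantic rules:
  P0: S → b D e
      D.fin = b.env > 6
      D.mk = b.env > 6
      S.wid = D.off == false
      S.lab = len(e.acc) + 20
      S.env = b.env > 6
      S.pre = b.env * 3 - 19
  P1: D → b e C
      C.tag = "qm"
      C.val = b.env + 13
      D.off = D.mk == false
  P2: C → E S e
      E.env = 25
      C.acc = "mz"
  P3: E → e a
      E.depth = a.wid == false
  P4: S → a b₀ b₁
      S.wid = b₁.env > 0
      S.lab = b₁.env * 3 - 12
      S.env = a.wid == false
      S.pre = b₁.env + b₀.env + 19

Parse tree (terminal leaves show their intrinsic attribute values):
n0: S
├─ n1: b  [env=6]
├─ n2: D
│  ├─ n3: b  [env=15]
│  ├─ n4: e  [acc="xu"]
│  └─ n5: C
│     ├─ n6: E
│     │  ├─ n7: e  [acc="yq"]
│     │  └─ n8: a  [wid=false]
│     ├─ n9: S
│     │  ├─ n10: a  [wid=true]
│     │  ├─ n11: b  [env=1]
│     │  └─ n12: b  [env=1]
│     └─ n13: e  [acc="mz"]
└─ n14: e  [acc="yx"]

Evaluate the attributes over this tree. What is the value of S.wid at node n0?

1. n1.env = 6  [terminal]
2. n2.fin = false  [b.env > 6]
3. n2.mk = false  [b.env > 6]
4. n3.env = 15  [terminal]
5. n4.acc = "xu"  [terminal]
6. n5.tag = "qm"  ["qm"]
7. n5.val = 28  [b.env + 13]
8. n6.env = 25  [25]
9. n7.acc = "yq"  [terminal]
10. n8.wid = false  [terminal]
11. n6.depth = true  [a.wid == false]
12. n10.wid = true  [terminal]
13. n11.env = 1  [terminal]
14. n12.env = 1  [terminal]
15. n9.wid = true  [b₁.env > 0]
16. n9.lab = -9  [b₁.env * 3 - 12]
17. n9.env = false  [a.wid == false]
18. n9.pre = 21  [b₁.env + b₀.env + 19]
19. n13.acc = "mz"  [terminal]
20. n5.acc = "mz"  ["mz"]
21. n2.off = true  [D.mk == false]
22. n14.acc = "yx"  [terminal]
23. n0.wid = false  [D.off == false]
24. n0.lab = 22  [len(e.acc) + 20]
25. n0.env = false  [b.env > 6]
26. n0.pre = -1  [b.env * 3 - 19]

false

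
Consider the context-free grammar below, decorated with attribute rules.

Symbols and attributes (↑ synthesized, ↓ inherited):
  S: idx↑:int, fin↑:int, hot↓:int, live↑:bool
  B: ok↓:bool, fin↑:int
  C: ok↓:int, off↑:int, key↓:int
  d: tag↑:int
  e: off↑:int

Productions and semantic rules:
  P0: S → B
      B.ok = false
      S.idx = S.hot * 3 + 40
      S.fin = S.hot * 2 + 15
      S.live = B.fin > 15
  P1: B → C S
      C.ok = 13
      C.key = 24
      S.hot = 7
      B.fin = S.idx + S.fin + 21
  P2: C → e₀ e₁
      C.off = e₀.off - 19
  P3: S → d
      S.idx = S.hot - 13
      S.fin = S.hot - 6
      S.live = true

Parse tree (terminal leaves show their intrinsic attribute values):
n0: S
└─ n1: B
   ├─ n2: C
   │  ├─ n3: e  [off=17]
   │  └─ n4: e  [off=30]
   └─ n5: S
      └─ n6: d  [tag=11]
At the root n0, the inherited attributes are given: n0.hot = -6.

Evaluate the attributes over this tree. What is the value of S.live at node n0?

true

1. n0.hot = -6  [given at root]
2. n1.ok = false  [false]
3. n2.ok = 13  [13]
4. n2.key = 24  [24]
5. n3.off = 17  [terminal]
6. n4.off = 30  [terminal]
7. n2.off = -2  [e₀.off - 19]
8. n5.hot = 7  [7]
9. n6.tag = 11  [terminal]
10. n5.idx = -6  [S.hot - 13]
11. n5.fin = 1  [S.hot - 6]
12. n5.live = true  [true]
13. n1.fin = 16  [S.idx + S.fin + 21]
14. n0.idx = 22  [S.hot * 3 + 40]
15. n0.fin = 3  [S.hot * 2 + 15]
16. n0.live = true  [B.fin > 15]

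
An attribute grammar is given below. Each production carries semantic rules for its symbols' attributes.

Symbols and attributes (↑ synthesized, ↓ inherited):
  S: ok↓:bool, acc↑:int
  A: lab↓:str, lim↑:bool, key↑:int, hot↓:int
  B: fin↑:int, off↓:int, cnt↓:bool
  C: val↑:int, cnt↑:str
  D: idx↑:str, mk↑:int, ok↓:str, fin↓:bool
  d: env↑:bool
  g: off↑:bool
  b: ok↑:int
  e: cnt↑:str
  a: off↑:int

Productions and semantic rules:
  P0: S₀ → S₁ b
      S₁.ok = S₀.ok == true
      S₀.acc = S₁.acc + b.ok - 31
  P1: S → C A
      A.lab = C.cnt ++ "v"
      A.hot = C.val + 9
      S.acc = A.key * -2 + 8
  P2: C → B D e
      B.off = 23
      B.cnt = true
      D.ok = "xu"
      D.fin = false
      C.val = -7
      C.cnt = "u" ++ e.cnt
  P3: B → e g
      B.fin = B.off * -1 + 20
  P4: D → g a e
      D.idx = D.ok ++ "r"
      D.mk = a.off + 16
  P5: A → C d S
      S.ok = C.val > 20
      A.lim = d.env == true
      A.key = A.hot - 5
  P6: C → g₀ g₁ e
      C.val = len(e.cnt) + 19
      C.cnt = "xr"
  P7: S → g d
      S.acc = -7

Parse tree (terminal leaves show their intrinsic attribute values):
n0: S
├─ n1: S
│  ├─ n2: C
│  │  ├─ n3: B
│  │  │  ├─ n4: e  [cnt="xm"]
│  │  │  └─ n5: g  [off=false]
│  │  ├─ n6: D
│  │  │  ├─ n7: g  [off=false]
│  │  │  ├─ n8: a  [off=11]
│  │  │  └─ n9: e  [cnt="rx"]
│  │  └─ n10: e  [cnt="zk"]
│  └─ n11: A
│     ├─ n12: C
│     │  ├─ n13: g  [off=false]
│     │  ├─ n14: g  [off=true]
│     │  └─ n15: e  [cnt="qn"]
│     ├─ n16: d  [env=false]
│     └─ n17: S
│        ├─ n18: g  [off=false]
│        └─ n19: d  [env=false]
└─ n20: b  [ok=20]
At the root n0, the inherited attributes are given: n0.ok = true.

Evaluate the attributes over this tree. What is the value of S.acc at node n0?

3

1. n0.ok = true  [given at root]
2. n1.ok = true  [S₀.ok == true]
3. n3.off = 23  [23]
4. n3.cnt = true  [true]
5. n4.cnt = "xm"  [terminal]
6. n5.off = false  [terminal]
7. n3.fin = -3  [B.off * -1 + 20]
8. n6.ok = "xu"  ["xu"]
9. n6.fin = false  [false]
10. n7.off = false  [terminal]
11. n8.off = 11  [terminal]
12. n9.cnt = "rx"  [terminal]
13. n6.idx = "xur"  [D.ok ++ "r"]
14. n6.mk = 27  [a.off + 16]
15. n10.cnt = "zk"  [terminal]
16. n2.val = -7  [-7]
17. n2.cnt = "uzk"  ["u" ++ e.cnt]
18. n11.lab = "uzkv"  [C.cnt ++ "v"]
19. n11.hot = 2  [C.val + 9]
20. n13.off = false  [terminal]
21. n14.off = true  [terminal]
22. n15.cnt = "qn"  [terminal]
23. n12.val = 21  [len(e.cnt) + 19]
24. n12.cnt = "xr"  ["xr"]
25. n16.env = false  [terminal]
26. n17.ok = true  [C.val > 20]
27. n18.off = false  [terminal]
28. n19.env = false  [terminal]
29. n17.acc = -7  [-7]
30. n11.lim = false  [d.env == true]
31. n11.key = -3  [A.hot - 5]
32. n1.acc = 14  [A.key * -2 + 8]
33. n20.ok = 20  [terminal]
34. n0.acc = 3  [S₁.acc + b.ok - 31]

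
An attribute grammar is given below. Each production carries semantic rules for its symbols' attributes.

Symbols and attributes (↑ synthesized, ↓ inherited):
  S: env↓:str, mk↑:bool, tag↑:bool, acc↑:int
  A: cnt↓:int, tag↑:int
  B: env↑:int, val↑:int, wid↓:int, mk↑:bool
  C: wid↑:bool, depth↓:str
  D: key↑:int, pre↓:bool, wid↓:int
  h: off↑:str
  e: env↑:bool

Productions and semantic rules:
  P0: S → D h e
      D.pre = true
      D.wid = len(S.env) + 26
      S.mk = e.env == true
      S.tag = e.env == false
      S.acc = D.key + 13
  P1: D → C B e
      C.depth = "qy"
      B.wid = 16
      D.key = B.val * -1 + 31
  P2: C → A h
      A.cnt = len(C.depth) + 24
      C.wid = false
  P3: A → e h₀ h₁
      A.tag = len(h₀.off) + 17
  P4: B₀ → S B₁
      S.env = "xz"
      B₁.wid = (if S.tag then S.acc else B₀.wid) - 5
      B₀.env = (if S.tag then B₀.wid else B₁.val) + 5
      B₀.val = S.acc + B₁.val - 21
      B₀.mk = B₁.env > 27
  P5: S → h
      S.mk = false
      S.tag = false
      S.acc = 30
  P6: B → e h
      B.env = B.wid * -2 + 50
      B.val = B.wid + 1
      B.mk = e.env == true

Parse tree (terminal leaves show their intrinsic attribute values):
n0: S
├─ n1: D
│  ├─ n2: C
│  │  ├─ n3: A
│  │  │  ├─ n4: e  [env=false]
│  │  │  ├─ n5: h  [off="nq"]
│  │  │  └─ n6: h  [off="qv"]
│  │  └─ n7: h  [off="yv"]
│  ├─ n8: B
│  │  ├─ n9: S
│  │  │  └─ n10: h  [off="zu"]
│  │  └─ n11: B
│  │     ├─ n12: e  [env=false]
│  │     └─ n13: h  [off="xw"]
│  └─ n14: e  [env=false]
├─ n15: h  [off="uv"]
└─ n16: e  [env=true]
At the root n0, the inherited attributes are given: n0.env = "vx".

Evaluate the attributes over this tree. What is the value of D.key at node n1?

1. n0.env = "vx"  [given at root]
2. n1.pre = true  [true]
3. n1.wid = 28  [len(S.env) + 26]
4. n2.depth = "qy"  ["qy"]
5. n3.cnt = 26  [len(C.depth) + 24]
6. n4.env = false  [terminal]
7. n5.off = "nq"  [terminal]
8. n6.off = "qv"  [terminal]
9. n3.tag = 19  [len(h₀.off) + 17]
10. n7.off = "yv"  [terminal]
11. n2.wid = false  [false]
12. n8.wid = 16  [16]
13. n9.env = "xz"  ["xz"]
14. n10.off = "zu"  [terminal]
15. n9.mk = false  [false]
16. n9.tag = false  [false]
17. n9.acc = 30  [30]
18. n11.wid = 11  [(if S.tag then S.acc else B₀.wid) - 5]
19. n12.env = false  [terminal]
20. n13.off = "xw"  [terminal]
21. n11.env = 28  [B.wid * -2 + 50]
22. n11.val = 12  [B.wid + 1]
23. n11.mk = false  [e.env == true]
24. n8.env = 17  [(if S.tag then B₀.wid else B₁.val) + 5]
25. n8.val = 21  [S.acc + B₁.val - 21]
26. n8.mk = true  [B₁.env > 27]
27. n14.env = false  [terminal]
28. n1.key = 10  [B.val * -1 + 31]
29. n15.off = "uv"  [terminal]
30. n16.env = true  [terminal]
31. n0.mk = true  [e.env == true]
32. n0.tag = false  [e.env == false]
33. n0.acc = 23  [D.key + 13]

10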